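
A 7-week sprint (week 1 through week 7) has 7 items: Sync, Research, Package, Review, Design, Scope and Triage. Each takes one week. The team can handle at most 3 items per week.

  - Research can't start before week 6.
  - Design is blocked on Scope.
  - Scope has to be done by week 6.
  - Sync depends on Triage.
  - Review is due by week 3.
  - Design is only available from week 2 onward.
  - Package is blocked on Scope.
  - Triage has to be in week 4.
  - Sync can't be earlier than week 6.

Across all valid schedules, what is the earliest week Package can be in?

week 2

Precedence pushes Package to at least week 2.
Package at week 2 is achievable: Triage=week 4; Sync=week 6; Design=week 2; Scope=week 1; Research=week 6; Package=week 2; Review=week 1.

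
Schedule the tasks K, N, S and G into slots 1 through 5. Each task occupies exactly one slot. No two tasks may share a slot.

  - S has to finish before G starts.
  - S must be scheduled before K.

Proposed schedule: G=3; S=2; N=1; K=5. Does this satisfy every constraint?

Yes

No two tasks may share a slot — holds.
S has to finish before G starts — holds.
S must be scheduled before K — holds.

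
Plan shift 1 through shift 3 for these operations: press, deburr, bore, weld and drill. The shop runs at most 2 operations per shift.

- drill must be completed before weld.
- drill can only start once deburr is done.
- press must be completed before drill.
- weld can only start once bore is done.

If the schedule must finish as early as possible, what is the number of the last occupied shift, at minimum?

The precedence chain requires at least 3 distinct shifts.
With at most 2 per shift and 5 operations, at least 3 shifts are needed.
3 works (last occupied shift: shift 3): for example weld -> shift 3; press -> shift 1; bore -> shift 2; deburr -> shift 1; drill -> shift 2.

3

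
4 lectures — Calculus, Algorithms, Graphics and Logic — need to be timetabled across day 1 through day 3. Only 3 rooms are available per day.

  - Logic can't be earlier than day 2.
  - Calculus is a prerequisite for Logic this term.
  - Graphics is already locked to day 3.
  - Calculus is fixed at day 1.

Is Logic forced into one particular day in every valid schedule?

Logic can be day 2 (e.g. Logic -> day 2, Graphics -> day 3, Algorithms -> day 1, Calculus -> day 1) or day 3 (e.g. Graphics in day 3, Logic in day 3, Algorithms in day 1, Calculus in day 1).

No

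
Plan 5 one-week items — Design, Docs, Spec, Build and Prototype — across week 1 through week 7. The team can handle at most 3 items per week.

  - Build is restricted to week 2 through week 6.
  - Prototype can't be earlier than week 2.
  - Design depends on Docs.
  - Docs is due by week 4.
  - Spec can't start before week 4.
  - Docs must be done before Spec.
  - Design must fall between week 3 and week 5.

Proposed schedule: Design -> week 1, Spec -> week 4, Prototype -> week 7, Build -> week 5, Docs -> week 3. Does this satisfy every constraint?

No — it violates: Design depends on Docs

The team can handle at most 3 items per week — holds.
Design must fall between week 3 and week 5 — violated.
Design depends on Docs — violated.
Docs is due by week 4 — holds.
Build is restricted to week 2 through week 6 — holds.
Docs must be done before Spec — holds.
Prototype can't be earlier than week 2 — holds.
Spec can't start before week 4 — holds.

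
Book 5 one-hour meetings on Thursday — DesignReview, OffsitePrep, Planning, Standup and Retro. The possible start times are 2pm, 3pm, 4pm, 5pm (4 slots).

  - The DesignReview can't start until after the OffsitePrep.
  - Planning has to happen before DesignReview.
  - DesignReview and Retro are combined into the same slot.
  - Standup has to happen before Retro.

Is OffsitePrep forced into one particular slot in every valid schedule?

OffsitePrep can be 2pm (e.g. Retro -> 3pm; OffsitePrep -> 2pm; Standup -> 2pm; Planning -> 2pm; DesignReview -> 3pm) or 3pm (e.g. Planning in 2pm; DesignReview in 4pm; Standup in 2pm; OffsitePrep in 3pm; Retro in 4pm).

No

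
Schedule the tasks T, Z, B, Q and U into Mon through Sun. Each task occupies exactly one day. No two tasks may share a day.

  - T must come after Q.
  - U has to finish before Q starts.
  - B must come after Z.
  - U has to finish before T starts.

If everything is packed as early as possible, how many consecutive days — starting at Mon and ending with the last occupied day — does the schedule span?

5

The precedence chain requires at least 3 distinct days.
With at most 1 per day and 5 tasks, at least 5 days are needed.
5 works (last occupied day: Fri): for example U -> Mon, Z -> Thu, T -> Wed, Q -> Tue, B -> Fri.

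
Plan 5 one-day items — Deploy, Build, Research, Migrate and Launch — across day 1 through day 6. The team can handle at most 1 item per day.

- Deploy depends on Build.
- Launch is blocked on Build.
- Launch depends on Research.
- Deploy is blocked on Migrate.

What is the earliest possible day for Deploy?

day 3

Precedence pushes Deploy to at least day 2.
Deploy at day 3 is achievable: Launch in day 5, Build in day 1, Migrate in day 2, Research in day 4, Deploy in day 3.
Nothing earlier works — the capacity limit rule out every day before day 3.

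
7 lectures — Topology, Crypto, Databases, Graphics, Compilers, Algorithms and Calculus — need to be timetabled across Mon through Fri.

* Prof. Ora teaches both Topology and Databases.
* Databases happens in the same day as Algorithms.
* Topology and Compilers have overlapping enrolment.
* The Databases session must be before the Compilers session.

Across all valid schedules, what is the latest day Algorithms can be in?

Thu

Algorithms must be in the same day as Databases, which can't be after Thu, so Algorithms is at most Thu.
Algorithms at Thu is achievable: Graphics -> Mon, Calculus -> Mon, Topology -> Mon, Compilers -> Fri, Crypto -> Mon, Algorithms -> Thu, Databases -> Thu.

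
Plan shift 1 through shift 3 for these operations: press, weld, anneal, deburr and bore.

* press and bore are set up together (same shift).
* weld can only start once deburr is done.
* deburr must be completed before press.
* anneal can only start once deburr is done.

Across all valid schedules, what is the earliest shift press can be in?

shift 2

Precedence pushes press to at least shift 2.
press at shift 2 is achievable: anneal -> shift 2; press -> shift 2; weld -> shift 2; deburr -> shift 1; bore -> shift 2.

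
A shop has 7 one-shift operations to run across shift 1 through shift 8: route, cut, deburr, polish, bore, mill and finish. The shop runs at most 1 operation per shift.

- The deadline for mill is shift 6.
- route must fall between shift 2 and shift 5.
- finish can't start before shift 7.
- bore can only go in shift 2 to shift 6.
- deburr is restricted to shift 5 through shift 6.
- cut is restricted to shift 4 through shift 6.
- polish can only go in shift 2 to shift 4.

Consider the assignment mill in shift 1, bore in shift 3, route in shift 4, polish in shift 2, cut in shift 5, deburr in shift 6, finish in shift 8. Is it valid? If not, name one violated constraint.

Yes

route must fall between shift 2 and shift 5 — holds.
The deadline for mill is shift 6 — holds.
The shop runs at most 1 operation per shift — holds.
finish can't start before shift 7 — holds.
polish can only go in shift 2 to shift 4 — holds.
cut is restricted to shift 4 through shift 6 — holds.
bore can only go in shift 2 to shift 6 — holds.
deburr is restricted to shift 5 through shift 6 — holds.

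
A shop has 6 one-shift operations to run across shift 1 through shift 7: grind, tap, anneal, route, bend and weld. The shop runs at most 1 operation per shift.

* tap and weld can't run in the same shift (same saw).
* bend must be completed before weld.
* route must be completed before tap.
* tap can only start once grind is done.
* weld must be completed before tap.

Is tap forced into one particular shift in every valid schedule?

No

tap can be shift 5 (e.g. tap=shift 5, grind=shift 3, weld=shift 2, bend=shift 1, route=shift 4, anneal=shift 6) or shift 6 (e.g. grind in shift 3, weld in shift 2, route in shift 4, bend in shift 1, tap in shift 6, anneal in shift 5).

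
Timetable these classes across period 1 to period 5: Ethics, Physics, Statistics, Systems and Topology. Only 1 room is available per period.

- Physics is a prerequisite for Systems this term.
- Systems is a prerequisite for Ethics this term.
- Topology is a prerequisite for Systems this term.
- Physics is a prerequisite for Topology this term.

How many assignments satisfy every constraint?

Splitting on Ethics: it can be period 4 (1), period 5 (4). Listing each branch's schedules as (Physics, Statistics, Systems, Topology) by period number:
Ethics=period 4: (1,5,3,2) — 1.
Ethics=period 5: (1,2,4,3) (1,3,4,2) (1,4,3,2) (2,1,4,3) — 4.
Summing: 1 + 4 = 5.

5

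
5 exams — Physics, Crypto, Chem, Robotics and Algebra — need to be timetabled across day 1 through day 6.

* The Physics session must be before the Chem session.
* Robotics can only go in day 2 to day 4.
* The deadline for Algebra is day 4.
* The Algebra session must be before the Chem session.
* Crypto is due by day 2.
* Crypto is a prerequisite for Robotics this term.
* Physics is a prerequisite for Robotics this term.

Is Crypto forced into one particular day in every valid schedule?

Crypto can be day 1 (e.g. Physics=day 1; Robotics=day 2; Chem=day 2; Algebra=day 1; Crypto=day 1) or day 2 (e.g. Crypto -> day 2; Chem -> day 2; Physics -> day 1; Algebra -> day 1; Robotics -> day 3).

No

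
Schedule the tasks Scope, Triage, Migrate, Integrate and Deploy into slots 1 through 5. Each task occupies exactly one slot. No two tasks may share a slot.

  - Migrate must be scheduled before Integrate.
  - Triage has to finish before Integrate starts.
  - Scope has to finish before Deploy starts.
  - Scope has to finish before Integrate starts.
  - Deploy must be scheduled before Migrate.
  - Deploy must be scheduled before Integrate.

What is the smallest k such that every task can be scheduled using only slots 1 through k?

5 slots

The precedence chain requires at least 4 distinct slots.
With at most 1 per slot and 5 tasks, at least 5 slots are needed.
5 works (last occupied slot: 5): for example Integrate in 5, Triage in 4, Migrate in 3, Deploy in 2, Scope in 1.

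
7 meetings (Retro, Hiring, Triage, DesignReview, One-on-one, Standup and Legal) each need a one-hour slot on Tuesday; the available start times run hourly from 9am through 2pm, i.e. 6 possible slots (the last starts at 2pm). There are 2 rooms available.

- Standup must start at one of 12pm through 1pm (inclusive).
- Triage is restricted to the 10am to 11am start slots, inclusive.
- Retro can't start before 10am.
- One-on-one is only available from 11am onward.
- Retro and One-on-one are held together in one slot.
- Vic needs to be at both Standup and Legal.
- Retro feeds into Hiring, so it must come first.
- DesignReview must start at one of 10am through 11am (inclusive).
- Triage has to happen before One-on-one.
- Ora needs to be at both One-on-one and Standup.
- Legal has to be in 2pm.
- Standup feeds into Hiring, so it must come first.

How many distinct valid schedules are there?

11

Splitting on Retro: it can be 11am (3), 12pm (4), 1pm (4). Listing each branch's schedules as (Hiring, Triage, DesignReview, One-on-one, Standup, Legal):
Retro=11am: (1pm,10am,10am,11am,12pm,2pm) (2pm,10am,10am,11am,12pm,2pm) (2pm,10am,10am,11am,1pm,2pm) — 3.
Retro=12pm: (2pm,10am,10am,12pm,1pm,2pm) (2pm,10am,11am,12pm,1pm,2pm) (2pm,11am,10am,12pm,1pm,2pm) (2pm,11am,11am,12pm,1pm,2pm) — 4.
Retro=1pm: (2pm,10am,10am,1pm,12pm,2pm) (2pm,10am,11am,1pm,12pm,2pm) (2pm,11am,10am,1pm,12pm,2pm) (2pm,11am,11am,1pm,12pm,2pm) — 4.
Summing: 3 + 4 + 4 = 11.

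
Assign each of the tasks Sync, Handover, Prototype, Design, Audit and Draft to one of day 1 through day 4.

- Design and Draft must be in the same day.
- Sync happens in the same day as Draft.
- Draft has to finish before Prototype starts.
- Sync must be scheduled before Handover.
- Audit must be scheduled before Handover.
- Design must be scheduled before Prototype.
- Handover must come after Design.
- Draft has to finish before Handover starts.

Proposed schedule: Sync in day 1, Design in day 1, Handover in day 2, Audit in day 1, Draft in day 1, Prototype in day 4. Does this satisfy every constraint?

Draft has to finish before Handover starts — holds.
Audit must be scheduled before Handover — holds.
Draft has to finish before Prototype starts — holds.
Design and Draft must be in the same day — holds.
Handover must come after Design — holds.
Sync happens in the same day as Draft — holds.
Sync must be scheduled before Handover — holds.
Design must be scheduled before Prototype — holds.

Yes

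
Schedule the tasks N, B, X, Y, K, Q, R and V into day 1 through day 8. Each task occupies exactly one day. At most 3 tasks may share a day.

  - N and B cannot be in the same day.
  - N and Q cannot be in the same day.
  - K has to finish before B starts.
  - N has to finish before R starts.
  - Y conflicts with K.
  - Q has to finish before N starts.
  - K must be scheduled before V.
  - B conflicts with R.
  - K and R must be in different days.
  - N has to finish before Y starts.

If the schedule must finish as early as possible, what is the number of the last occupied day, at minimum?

4

The precedence chain requires at least 3 distinct days.
With at most 3 per day and 8 tasks, at least 3 days are needed.
Could 3 days be enough, i.e. nothing placed later than day 3? No: Y must come after N (at day 1 or later) → {day 2, day 3}; N must come before Y (at day 3 or earlier) → {day 1, day 2}; B must come after K (at day 1 or later) → {day 2, day 3}; R must come after N (at day 1 or later) → {day 2, day 3}; N must come after Q (at day 1 or later) → {day 2}; B can't share with N (day 2) → {day 3}; R can't share with B (day 3) → {day 2}; R must come after N (at day 2 or later) → nothing is left.
So 3 days is not enough.
4 works (last occupied day: day 4): for example Q -> day 1; Y -> day 3; X -> day 1; B -> day 3; N -> day 2; V -> day 2; K -> day 1; R -> day 4.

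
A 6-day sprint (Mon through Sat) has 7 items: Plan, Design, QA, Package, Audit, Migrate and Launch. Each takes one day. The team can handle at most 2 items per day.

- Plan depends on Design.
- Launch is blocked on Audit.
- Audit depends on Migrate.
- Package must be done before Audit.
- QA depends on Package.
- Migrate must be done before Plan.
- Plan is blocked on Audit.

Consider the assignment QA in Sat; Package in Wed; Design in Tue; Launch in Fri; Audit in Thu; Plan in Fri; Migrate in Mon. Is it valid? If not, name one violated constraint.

Plan is blocked on Audit — holds.
Launch is blocked on Audit — holds.
Audit depends on Migrate — holds.
Migrate must be done before Plan — holds.
The team can handle at most 2 items per day — holds.
Plan depends on Design — holds.
Package must be done before Audit — holds.
QA depends on Package — holds.

Valid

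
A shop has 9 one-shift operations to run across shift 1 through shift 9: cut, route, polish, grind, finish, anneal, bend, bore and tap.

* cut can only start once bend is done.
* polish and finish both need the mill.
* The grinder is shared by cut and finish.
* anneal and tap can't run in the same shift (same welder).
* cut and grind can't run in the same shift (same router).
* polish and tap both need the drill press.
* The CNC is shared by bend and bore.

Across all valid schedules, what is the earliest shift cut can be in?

Precedence pushes cut to at least shift 2.
cut at shift 2 is achievable: polish=shift 1, anneal=shift 1, tap=shift 2, bore=shift 2, cut=shift 2, bend=shift 1, grind=shift 1, route=shift 1, finish=shift 3.

shift 2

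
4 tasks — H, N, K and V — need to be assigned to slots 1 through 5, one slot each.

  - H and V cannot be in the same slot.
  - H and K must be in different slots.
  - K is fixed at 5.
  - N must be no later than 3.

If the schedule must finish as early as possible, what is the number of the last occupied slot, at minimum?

K can't be placed before 5, so the schedule must run through at least slot 5.
5 works (last occupied slot: 5): for example V in 2, H in 1, K in 5, N in 1.

5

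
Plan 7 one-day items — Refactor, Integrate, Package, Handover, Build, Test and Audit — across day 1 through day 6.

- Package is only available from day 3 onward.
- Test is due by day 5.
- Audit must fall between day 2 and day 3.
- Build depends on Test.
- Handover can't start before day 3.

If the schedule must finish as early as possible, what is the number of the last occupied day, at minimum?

The precedence chain requires at least 2 distinct days.
Package can't be placed before day 3, so the schedule must run through at least day 3.
3 works (last occupied day: day 3): for example Refactor=day 1, Integrate=day 1, Test=day 1, Handover=day 3, Audit=day 2, Build=day 2, Package=day 3.

day 3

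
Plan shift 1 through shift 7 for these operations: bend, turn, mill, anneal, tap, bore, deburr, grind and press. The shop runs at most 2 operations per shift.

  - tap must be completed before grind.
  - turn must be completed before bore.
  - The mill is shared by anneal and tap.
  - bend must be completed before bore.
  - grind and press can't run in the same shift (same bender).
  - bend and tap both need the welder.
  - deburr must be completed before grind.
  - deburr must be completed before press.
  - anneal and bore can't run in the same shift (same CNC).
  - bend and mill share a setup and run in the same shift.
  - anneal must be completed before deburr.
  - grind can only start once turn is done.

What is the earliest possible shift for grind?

Precedence pushes grind to at least shift 3.
grind at shift 3 is achievable: mill=shift 4, grind=shift 3, deburr=shift 2, bend=shift 4, press=shift 5, tap=shift 2, anneal=shift 1, turn=shift 1, bore=shift 5.

shift 3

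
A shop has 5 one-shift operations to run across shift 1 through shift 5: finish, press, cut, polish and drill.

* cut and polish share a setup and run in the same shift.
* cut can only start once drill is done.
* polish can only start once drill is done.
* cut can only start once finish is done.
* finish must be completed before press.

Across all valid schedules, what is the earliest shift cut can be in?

shift 2

Precedence pushes cut to at least shift 2.
cut at shift 2 is achievable: polish -> shift 2; drill -> shift 1; press -> shift 2; finish -> shift 1; cut -> shift 2.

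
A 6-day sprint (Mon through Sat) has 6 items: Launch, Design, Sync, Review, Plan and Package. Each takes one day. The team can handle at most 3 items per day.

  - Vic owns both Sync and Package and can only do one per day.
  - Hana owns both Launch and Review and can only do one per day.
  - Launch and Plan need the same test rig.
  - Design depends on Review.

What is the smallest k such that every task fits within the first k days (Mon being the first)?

2 days

The precedence chain requires at least 2 distinct days.
With at most 3 per day and 6 tasks, at least 2 days are needed.
2 works (last occupied day: Tue): for example Review=Mon; Sync=Mon; Plan=Mon; Design=Tue; Launch=Tue; Package=Tue.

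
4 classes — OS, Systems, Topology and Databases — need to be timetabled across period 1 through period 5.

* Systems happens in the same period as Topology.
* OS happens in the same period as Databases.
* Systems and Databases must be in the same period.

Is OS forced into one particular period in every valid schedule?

No

OS can be period 1 (e.g. OS=period 1; Topology=period 1; Systems=period 1; Databases=period 1) or period 2 (e.g. Topology -> period 2, Databases -> period 2, Systems -> period 2, OS -> period 2).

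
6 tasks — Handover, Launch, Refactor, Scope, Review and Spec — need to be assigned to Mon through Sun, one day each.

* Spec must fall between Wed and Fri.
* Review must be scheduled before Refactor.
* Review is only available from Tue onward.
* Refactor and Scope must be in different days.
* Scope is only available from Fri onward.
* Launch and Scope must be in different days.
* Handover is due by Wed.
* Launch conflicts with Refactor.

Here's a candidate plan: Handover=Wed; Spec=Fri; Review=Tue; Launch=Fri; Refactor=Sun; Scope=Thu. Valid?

Launch conflicts with Refactor — holds.
Spec must fall between Wed and Fri — holds.
Review is only available from Tue onward — holds.
Scope is only available from Fri onward — violated.
Handover is due by Wed — holds.
Review must be scheduled before Refactor — holds.
Launch and Scope must be in different days — holds.
Refactor and Scope must be in different days — holds.

No — it violates: Scope is only available from Fri onward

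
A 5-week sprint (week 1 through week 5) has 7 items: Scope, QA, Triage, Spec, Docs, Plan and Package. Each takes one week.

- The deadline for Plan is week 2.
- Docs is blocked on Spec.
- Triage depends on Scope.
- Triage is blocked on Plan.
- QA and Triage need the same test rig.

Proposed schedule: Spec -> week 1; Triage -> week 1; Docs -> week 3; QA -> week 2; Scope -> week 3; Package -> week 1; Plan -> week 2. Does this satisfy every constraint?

Docs is blocked on Spec — holds.
Triage depends on Scope — violated.
Triage is blocked on Plan — violated.
QA and Triage need the same test rig — holds.
The deadline for Plan is week 2 — holds.

Invalid. Triage depends on Scope.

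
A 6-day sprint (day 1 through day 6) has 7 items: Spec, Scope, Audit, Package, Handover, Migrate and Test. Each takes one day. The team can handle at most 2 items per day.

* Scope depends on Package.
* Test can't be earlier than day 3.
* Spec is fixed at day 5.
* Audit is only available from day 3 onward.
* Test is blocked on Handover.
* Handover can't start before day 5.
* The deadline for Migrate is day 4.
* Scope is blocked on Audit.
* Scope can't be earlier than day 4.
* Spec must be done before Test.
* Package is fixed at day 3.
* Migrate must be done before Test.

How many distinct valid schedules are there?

10

Splitting on Scope: it can be day 4 (3), day 6 (7). Listing each branch's schedules as (Spec, Audit, Package, Handover, Migrate, Test) by day number:
Scope=day 4: (5,3,3,5,1,6) (5,3,3,5,2,6) (5,3,3,5,4,6) — 3.
Scope=day 6: (5,3,3,5,1,6) (5,3,3,5,2,6) (5,3,3,5,4,6) (5,4,3,5,1,6) (5,4,3,5,2,6) (5,4,3,5,3,6) (5,4,3,5,4,6) — 7.
Summing: 3 + 7 = 10.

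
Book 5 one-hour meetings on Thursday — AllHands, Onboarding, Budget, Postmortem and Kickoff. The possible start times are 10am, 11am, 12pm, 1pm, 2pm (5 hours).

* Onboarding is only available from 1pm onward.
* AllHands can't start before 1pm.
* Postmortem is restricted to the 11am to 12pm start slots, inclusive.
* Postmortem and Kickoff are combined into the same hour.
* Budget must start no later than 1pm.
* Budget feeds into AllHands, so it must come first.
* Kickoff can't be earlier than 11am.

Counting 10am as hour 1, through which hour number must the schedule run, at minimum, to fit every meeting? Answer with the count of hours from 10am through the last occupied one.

4

The precedence chain requires at least 2 distinct hours.
AllHands can't be placed before 1pm — that is hour 4 counting from 10am — so the schedule must run through at least 4 hours.
4 works (last occupied hour: 1pm): for example Budget -> 10am, Kickoff -> 11am, Onboarding -> 1pm, AllHands -> 1pm, Postmortem -> 11am.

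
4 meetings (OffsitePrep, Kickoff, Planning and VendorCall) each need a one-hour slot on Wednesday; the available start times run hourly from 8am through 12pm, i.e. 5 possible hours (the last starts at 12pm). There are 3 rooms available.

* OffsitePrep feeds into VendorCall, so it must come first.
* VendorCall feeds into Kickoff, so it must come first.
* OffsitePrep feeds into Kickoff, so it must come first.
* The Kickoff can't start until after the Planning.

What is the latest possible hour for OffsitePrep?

Downstream work caps OffsitePrep at 10am.
OffsitePrep at 10am is achievable: VendorCall in 11am, Planning in 8am, OffsitePrep in 10am, Kickoff in 12pm.

10am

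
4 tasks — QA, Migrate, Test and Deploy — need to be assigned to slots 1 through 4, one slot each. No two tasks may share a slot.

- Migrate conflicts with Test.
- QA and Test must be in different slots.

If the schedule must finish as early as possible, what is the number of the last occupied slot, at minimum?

slot 4

With at most 1 per slot and 4 tasks, at least 4 slots are needed.
4 works (last occupied slot: 4): for example Test -> 3; QA -> 1; Migrate -> 2; Deploy -> 4.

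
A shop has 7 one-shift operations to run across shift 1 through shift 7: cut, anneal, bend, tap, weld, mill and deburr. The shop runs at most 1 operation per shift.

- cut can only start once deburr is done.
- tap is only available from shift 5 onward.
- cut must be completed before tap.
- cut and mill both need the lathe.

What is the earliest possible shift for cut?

shift 2

Precedence pushes cut to at least shift 2; downstream work caps cut at shift 6.
cut at shift 2 is achievable: deburr -> shift 1, weld -> shift 6, tap -> shift 5, cut -> shift 2, anneal -> shift 3, mill -> shift 7, bend -> shift 4.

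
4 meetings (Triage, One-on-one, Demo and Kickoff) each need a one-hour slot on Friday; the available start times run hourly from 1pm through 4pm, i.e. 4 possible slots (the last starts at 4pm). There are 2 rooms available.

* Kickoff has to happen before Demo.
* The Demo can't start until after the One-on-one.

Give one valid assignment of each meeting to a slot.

One-on-one -> 1pm; Demo -> 2pm; Kickoff -> 1pm; Triage -> 2pm

Checking: Kickoff(1pm) before Demo(2pm); One-on-one(1pm) before Demo(2pm); max 2 per slot (cap 2).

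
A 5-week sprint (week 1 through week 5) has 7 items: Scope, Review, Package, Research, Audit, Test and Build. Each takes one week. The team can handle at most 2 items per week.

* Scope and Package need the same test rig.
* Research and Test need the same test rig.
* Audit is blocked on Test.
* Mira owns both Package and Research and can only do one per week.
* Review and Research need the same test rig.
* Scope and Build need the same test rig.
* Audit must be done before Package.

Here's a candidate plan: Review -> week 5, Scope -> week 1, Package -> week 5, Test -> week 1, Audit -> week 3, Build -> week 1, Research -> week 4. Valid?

Invalid. Scope and Build need the same test rig.

Audit must be done before Package — holds.
Scope and Build need the same test rig — violated.
Audit is blocked on Test — holds.
Research and Test need the same test rig — holds.
Scope and Package need the same test rig — holds.
The team can handle at most 2 items per week — violated.
Mira owns both Package and Research and can only do one per week — holds.
Review and Research need the same test rig — holds.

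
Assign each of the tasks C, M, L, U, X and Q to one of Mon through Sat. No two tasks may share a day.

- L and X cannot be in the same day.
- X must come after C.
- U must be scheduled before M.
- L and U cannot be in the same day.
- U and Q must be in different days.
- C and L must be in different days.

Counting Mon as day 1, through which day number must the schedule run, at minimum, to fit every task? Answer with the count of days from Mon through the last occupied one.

The precedence chain requires at least 2 distinct days.
With at most 1 per day and 6 tasks, at least 6 days are needed.
6 works (last occupied day: Sat): for example M in Wed; X in Thu; C in Mon; L in Fri; U in Tue; Q in Sat.

6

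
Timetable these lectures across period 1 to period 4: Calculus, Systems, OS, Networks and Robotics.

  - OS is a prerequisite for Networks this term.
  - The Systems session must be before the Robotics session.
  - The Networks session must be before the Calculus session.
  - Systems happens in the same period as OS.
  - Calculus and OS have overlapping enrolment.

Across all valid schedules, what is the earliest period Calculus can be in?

period 3

Precedence pushes Calculus to at least period 3.
Calculus at period 3 is achievable: Systems in period 1, Calculus in period 3, OS in period 1, Robotics in period 2, Networks in period 2.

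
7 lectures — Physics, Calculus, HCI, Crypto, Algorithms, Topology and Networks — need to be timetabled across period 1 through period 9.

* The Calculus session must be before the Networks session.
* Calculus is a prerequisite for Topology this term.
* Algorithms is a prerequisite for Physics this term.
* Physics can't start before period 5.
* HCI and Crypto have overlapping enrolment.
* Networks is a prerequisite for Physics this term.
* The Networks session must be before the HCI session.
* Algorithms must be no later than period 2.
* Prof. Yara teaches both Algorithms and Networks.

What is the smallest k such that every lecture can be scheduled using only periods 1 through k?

5

The precedence chain requires at least 3 distinct periods.
Physics can't be placed before period 5, so the schedule must run through at least period 5.
5 works (last occupied period: period 5): for example Crypto -> period 1; Topology -> period 2; Networks -> period 2; Calculus -> period 1; Algorithms -> period 1; HCI -> period 3; Physics -> period 5.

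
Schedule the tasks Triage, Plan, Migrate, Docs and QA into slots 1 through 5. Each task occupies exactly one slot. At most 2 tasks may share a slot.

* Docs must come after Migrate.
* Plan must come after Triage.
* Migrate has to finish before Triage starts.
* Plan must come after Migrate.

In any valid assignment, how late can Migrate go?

3

Downstream work caps Migrate at 3.
Migrate at 3 is achievable: QA=1, Plan=5, Triage=4, Docs=4, Migrate=3.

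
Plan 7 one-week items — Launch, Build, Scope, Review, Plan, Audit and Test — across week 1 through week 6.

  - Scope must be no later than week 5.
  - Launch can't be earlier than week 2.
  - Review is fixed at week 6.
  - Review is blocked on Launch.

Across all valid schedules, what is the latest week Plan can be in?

week 6

Plan at week 6 is achievable: Launch -> week 2, Build -> week 1, Audit -> week 1, Plan -> week 6, Scope -> week 1, Review -> week 6, Test -> week 1.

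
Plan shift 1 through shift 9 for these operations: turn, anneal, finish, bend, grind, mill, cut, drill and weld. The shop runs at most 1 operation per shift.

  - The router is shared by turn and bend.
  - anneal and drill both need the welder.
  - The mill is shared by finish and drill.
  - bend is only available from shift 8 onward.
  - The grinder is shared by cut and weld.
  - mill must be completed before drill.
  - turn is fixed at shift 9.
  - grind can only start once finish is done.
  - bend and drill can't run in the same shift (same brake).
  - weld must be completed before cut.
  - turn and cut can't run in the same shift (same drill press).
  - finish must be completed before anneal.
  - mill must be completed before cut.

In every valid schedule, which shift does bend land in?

shift 8

bend's window is shift 8–shift 9.
turn is fixed at shift 9, and bend can't share a shift with turn.
So bend must be shift 8.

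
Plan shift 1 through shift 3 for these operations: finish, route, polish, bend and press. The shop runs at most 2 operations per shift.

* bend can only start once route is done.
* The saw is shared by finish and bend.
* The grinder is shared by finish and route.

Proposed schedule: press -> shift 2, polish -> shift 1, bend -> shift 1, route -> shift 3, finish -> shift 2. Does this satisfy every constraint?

Invalid. bend can only start once route is done.

The grinder is shared by finish and route — holds.
bend can only start once route is done — violated.
The saw is shared by finish and bend — holds.
The shop runs at most 2 operations per shift — holds.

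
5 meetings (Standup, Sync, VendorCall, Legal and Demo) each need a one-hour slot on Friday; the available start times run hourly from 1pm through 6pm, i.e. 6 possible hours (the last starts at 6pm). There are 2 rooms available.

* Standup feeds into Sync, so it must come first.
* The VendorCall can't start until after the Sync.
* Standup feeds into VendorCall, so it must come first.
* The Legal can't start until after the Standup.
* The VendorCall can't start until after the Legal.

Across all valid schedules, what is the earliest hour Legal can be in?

Precedence pushes Legal to at least 2pm; downstream work caps Legal at 5pm.
Legal at 2pm is achievable: Legal=2pm; Standup=1pm; Sync=2pm; VendorCall=3pm; Demo=1pm.

2pm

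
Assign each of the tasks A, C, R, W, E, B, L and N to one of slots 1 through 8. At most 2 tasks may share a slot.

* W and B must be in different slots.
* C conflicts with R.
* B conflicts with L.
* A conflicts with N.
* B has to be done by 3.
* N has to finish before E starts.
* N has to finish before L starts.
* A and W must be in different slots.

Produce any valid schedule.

N=1, E=2, W=4, B=1, R=4, L=2, C=3, A=3

Checking: N(1) before L(2); N(1) before E(2); B(1) != L(2); A(3) != W(4); W(4) != B(1); C(3) != R(4); A(3) != N(1); B=1 in [1,3]; max 2 per slot (cap 2).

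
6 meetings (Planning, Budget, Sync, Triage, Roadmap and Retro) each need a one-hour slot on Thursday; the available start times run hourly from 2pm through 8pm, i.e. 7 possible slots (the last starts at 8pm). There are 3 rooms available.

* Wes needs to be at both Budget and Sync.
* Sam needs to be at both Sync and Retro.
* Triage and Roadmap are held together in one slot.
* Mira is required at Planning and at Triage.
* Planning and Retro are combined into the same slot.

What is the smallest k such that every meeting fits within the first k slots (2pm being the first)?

2 slots

With at most 3 per slot and 6 meetings, at least 2 slots are needed.
2 works (last occupied slot: 3pm): for example Budget -> 2pm; Roadmap -> 3pm; Sync -> 3pm; Retro -> 2pm; Planning -> 2pm; Triage -> 3pm.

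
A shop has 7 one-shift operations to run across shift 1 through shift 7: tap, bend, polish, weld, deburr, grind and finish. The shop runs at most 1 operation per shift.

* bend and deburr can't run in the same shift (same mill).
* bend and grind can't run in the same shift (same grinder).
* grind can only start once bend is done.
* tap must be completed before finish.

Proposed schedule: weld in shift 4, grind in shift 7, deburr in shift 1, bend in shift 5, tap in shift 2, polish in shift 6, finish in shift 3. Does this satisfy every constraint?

The shop runs at most 1 operation per shift — holds.
tap must be completed before finish — holds.
bend and grind can't run in the same shift (same grinder) — holds.
bend and deburr can't run in the same shift (same mill) — holds.
grind can only start once bend is done — holds.

Yes, all constraints hold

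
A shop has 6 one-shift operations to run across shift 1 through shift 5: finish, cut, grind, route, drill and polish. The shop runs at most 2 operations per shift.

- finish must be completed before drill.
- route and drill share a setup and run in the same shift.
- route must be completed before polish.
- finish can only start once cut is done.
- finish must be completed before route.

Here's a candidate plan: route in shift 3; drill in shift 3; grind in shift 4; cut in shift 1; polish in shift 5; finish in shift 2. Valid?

route must be completed before polish — holds.
finish must be completed before drill — holds.
finish can only start once cut is done — holds.
finish must be completed before route — holds.
The shop runs at most 2 operations per shift — holds.
route and drill share a setup and run in the same shift — holds.

Valid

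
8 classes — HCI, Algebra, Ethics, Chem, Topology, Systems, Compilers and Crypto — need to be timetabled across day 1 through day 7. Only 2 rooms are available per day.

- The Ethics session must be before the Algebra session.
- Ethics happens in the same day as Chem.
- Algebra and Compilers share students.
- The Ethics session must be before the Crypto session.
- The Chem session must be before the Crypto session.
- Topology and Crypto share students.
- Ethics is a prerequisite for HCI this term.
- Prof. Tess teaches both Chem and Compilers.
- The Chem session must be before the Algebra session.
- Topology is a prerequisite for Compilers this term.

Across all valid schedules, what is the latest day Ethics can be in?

day 5

Downstream work caps Ethics at day 6.
Ethics at day 5 is achievable: Systems -> day 1, Ethics -> day 5, Chem -> day 5, Topology -> day 1, Algebra -> day 6, Compilers -> day 2, Crypto -> day 6, HCI -> day 7.
Nothing later works — the conflict and capacity constraints rule out every day after day 5.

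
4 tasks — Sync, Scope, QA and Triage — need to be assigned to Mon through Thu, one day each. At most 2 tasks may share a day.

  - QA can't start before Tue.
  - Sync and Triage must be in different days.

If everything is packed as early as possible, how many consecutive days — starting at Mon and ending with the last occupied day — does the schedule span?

2 days

With at most 2 per day and 4 tasks, at least 2 days are needed.
QA can't be placed before Tue — that is day 2 counting from Mon — so the schedule must run through at least 2 days.
2 works (last occupied day: Tue): for example Scope -> Mon; Triage -> Tue; Sync -> Mon; QA -> Tue.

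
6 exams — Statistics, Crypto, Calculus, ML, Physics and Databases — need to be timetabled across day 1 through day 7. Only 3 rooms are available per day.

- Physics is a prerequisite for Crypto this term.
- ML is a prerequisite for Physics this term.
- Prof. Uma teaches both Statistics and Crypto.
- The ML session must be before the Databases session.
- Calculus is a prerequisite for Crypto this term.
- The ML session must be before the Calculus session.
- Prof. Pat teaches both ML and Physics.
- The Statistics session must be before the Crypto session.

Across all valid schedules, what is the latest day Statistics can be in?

day 6

Downstream work caps Statistics at day 6.
Statistics at day 6 is achievable: Databases in day 2, ML in day 1, Crypto in day 7, Physics in day 2, Calculus in day 2, Statistics in day 6.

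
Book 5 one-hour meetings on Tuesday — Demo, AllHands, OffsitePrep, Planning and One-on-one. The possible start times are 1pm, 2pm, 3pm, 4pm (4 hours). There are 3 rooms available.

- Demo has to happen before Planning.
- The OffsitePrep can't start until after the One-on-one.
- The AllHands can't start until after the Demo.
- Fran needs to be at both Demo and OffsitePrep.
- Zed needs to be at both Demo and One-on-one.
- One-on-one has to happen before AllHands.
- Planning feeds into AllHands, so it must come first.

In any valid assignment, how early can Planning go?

Precedence pushes Planning to at least 2pm; downstream work caps Planning at 3pm.
Planning at 2pm is achievable: One-on-one -> 2pm; OffsitePrep -> 3pm; Planning -> 2pm; Demo -> 1pm; AllHands -> 3pm.

2pm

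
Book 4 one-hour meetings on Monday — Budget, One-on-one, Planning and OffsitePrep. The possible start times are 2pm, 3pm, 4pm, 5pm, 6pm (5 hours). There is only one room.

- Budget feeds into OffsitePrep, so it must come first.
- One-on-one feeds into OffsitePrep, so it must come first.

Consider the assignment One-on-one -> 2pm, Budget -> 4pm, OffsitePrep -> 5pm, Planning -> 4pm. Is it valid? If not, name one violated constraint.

Budget feeds into OffsitePrep, so it must come first — holds.
One-on-one feeds into OffsitePrep, so it must come first — holds.
There is only one room — violated.

Invalid. There is only one room.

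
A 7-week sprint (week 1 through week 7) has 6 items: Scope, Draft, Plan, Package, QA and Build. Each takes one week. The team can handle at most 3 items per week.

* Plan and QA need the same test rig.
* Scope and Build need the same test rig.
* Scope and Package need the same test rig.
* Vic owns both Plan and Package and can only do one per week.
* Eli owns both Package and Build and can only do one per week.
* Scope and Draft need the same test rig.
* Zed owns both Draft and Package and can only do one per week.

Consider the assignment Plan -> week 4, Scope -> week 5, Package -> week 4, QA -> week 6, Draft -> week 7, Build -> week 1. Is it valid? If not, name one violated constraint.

Vic owns both Plan and Package and can only do one per week — violated.
The team can handle at most 3 items per week — holds.
Scope and Package need the same test rig — holds.
Scope and Build need the same test rig — holds.
Zed owns both Draft and Package and can only do one per week — holds.
Scope and Draft need the same test rig — holds.
Eli owns both Package and Build and can only do one per week — holds.
Plan and QA need the same test rig — holds.

No. Vic owns both Plan and Package and can only do one per week is not satisfied.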